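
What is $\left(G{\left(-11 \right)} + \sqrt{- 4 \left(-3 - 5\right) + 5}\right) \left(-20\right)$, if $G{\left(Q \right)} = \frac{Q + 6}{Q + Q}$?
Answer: $- \frac{50}{11} - 20 \sqrt{37} \approx -126.2$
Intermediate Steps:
$G{\left(Q \right)} = \frac{6 + Q}{2 Q}$
$\left(G{\left(-11 \right)} + \sqrt{- 4 \left(-3 - 5\right) + 5}\right) \left(-20\right) = \left(\frac{6 - 11}{2 \left(-11\right)} + \sqrt{- 4 \left(-3 - 5\right) + 5}\right) \left(-20\right) = \left(\frac{1}{2} \left(- \frac{1}{11}\right) \left(-5\right) + \sqrt{\left(-4\right) \left(-8\right) + 5}\right) \left(-20\right) = \left(\frac{5}{22} + \sqrt{32 + 5}\right) \left(-20\right) = \left(\frac{5}{22} + \sqrt{37}\right) \left(-20\right) = - \frac{50}{11} - 20 \sqrt{37}$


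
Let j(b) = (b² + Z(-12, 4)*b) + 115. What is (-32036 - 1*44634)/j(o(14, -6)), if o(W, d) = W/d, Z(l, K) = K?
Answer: -69003/100 ≈ -690.03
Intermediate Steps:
j(b) = 115 + b² + 4*b (j(b) = (b² + 4*b) + 115 = 115 + b² + 4*b)
(-32036 - 1*44634)/j(o(14, -6)) = (-32036 - 1*44634)/(115 + (14/(-6))² + 4*(14/(-6))) = (-32036 - 44634)/(115 + (14*(-⅙))² + 4*(14*(-⅙))) = -76670/(115 + (-7/3)² + 4*(-7/3)) = -76670/(115 + 49/9 - 28/3) = -76670/1000/9 = -76670*9/1000 = -69003/100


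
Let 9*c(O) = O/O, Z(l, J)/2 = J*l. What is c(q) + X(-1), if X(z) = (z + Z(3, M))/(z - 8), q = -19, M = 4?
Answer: -22/9 ≈ -2.4444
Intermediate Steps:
Z(l, J) = 2*J*l (Z(l, J) = 2*(J*l) = 2*J*l)
c(O) = 1/9 (c(O) = (O/O)/9 = (1/9)*1 = 1/9)
X(z) = (24 + z)/(-8 + z) (X(z) = (z + 2*4*3)/(z - 8) = (z + 24)/(-8 + z) = (24 + z)/(-8 + z))
c(q) + X(-1) = 1/9 + (24 - 1)/(-8 - 1) = 1/9 + 23/(-9) = 1/9 - 1/9*23 = 1/9 - 23/9 = -22/9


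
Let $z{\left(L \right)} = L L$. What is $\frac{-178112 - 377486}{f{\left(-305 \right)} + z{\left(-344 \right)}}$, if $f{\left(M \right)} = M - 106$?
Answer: $- \frac{555598}{117925} \approx -4.7114$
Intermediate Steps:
$z{\left(L \right)} = L^{2}$
$f{\left(M \right)} = -106 + M$ ($f{\left(M \right)} = M - 106 = -106 + M$)
$\frac{-178112 - 377486}{f{\left(-305 \right)} + z{\left(-344 \right)}} = \frac{-178112 - 377486}{\left(-106 - 305\right) + \left(-344\right)^{2}} = - \frac{555598}{-411 + 118336} = - \frac{555598}{117925}$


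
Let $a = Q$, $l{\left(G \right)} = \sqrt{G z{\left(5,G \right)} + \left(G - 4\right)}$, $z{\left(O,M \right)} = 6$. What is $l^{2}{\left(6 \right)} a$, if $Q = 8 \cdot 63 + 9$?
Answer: $19494$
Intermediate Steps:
$l{\left(G \right)} = \sqrt{-4 + 7 G}$ ($l{\left(G \right)} = \sqrt{G 6 + \left(G - 4\right)} = \sqrt{6 G + \left(G - 4\right)} = \sqrt{6 G + \left(-4 + G\right)} = \sqrt{-4 + 7 G}$)
$Q = 513$ ($Q = 504 + 9 = 513$)
$a = 513$
$l^{2}{\left(6 \right)} a = \left(\sqrt{-4 + 7 \cdot 6}\right)^{2} \cdot 513 = \left(\sqrt{-4 + 42}\right)^{2} \cdot 513 = \left(\sqrt{38}\right)^{2} \cdot 513 = 38 \cdot 513 = 19494$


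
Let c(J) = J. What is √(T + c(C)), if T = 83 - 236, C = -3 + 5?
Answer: I*√151 ≈ 12.288*I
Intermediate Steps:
C = 2
T = -153
√(T + c(C)) = √(-153 + 2) = √(-151) = I*√151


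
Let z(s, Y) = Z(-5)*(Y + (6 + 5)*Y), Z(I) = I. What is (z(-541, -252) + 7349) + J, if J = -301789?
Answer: -279320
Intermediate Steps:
z(s, Y) = -60*Y (z(s, Y) = -5*(Y + (6 + 5)*Y) = -5*(Y + 11*Y) = -60*Y)
(z(-541, -252) + 7349) + J = (-60*(-252) + 7349) - 301789 = (15120 + 7349) - 301789 = 22469 - 301789 = -279320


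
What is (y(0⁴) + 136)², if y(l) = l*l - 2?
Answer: 17956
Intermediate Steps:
y(l) = -2 + l² (y(l) = l² - 2 = -2 + l²)
(y(0⁴) + 136)² = ((-2 + (0⁴)²) + 136)² = ((-2 + 0²) + 136)² = ((-2 + 0) + 136)² = (-2 + 136)² = 134² = 17956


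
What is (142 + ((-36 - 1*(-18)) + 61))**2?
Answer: 34225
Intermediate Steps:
(142 + ((-36 - 1*(-18)) + 61))**2 = (142 + ((-36 + 18) + 61))**2 = (142 + (-18 + 61))**2 = (142 + 43)**2 = 185**2 = 34225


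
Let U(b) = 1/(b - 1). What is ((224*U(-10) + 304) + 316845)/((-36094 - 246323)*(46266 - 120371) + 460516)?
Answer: 3488415/230218695311 ≈ 1.5153e-5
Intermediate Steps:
U(b) = 1/(-1 + b)
((224*U(-10) + 304) + 316845)/((-36094 - 246323)*(46266 - 120371) + 460516) = ((224/(-1 - 10) + 304) + 316845)/((-36094 - 246323)*(46266 - 120371) + 460516) = ((224/(-11) + 304) + 316845)/(-282417*(-74105) + 460516) = ((224*(-1/11) + 304) + 316845)/(20928511785 + 460516) = ((-224/11 + 304) + 316845)/20928972301 = (3120/11 + 316845)*(1/20928972301) = (3488415/11)*(1/20928972301) = 3488415/230218695311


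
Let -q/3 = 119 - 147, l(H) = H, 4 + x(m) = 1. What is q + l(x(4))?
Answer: 81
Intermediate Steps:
x(m) = -3 (x(m) = -4 + 1 = -3)
q = 84 (q = -3*(119 - 147) = -3*(-28) = 84)
q + l(x(4)) = 84 - 3 = 81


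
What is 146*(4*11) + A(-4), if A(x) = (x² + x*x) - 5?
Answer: 6451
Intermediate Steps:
A(x) = -5 + 2*x² (A(x) = (x² + x²) - 5 = 2*x² - 5 = -5 + 2*x²)
146*(4*11) + A(-4) = 146*(4*11) + (-5 + 2*(-4)²) = 146*44 + (-5 + 2*16) = 6424 + (-5 + 32) = 6424 + 27 = 6451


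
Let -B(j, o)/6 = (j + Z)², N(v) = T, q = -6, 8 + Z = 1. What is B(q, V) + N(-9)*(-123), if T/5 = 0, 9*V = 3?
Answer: -1014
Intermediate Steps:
Z = -7 (Z = -8 + 1 = -7)
V = ⅓ (V = (⅑)*3 = ⅓ ≈ 0.33333)
T = 0 (T = 5*0 = 0)
N(v) = 0
B(j, o) = -6*(-7 + j)² (B(j, o) = -6*(j - 7)² = -6*(-7 + j)²)
B(q, V) + N(-9)*(-123) = -6*(-7 - 6)² + 0*(-123) = -6*(-13)² + 0 = -6*169 + 0 = -1014 + 0 = -1014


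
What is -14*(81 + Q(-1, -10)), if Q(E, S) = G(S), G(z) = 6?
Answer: -1218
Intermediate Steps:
Q(E, S) = 6
-14*(81 + Q(-1, -10)) = -14*(81 + 6) = -14*87 = -1218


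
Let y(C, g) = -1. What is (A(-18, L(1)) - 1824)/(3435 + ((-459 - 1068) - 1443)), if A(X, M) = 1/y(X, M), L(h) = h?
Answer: -365/93 ≈ -3.9247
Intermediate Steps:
A(X, M) = -1 (A(X, M) = 1/(-1) = -1)
(A(-18, L(1)) - 1824)/(3435 + ((-459 - 1068) - 1443)) = (-1 - 1824)/(3435 + ((-459 - 1068) - 1443)) = -1825/(3435 + (-1527 - 1443)) = -1825/(3435 - 2970) = -1825/465 = -1825*1/465 = -365/93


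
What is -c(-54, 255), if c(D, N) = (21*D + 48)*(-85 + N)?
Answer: 184620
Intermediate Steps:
c(D, N) = (-85 + N)*(48 + 21*D) (c(D, N) = (48 + 21*D)*(-85 + N) = (-85 + N)*(48 + 21*D))
-c(-54, 255) = -(-4080 - 1785*(-54) + 48*255 + 21*(-54)*255) = -(-4080 + 96390 + 12240 - 289170) = -1*(-184620) = 184620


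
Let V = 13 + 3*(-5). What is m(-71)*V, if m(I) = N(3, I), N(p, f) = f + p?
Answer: 136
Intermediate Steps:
m(I) = 3 + I (m(I) = I + 3 = 3 + I)
V = -2 (V = 13 - 15 = -2)
m(-71)*V = (3 - 71)*(-2) = -68*(-2) = 136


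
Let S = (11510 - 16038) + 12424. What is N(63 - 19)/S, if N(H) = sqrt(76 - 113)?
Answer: I*sqrt(37)/7896 ≈ 0.00077036*I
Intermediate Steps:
S = 7896 (S = -4528 + 12424 = 7896)
N(H) = I*sqrt(37) (N(H) = sqrt(-37) = I*sqrt(37))
N(63 - 19)/S = (I*sqrt(37))/7896 = (I*sqrt(37))*(1/7896) = I*sqrt(37)/7896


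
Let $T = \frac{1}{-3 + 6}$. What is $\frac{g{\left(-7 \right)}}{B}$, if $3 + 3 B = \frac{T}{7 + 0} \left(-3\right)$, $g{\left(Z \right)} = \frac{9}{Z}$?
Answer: $\frac{27}{22} \approx 1.2273$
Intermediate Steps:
$T = \frac{1}{3} \approx 0.33333$
$B = - \frac{22}{21}$ ($B = -1 + \frac{\frac{1}{3 \left(7 + 0\right)} \left(-3\right)}{3} = -1 + \frac{\frac{1}{3 \cdot 7} \left(-3\right)}{3} = -1 + \frac{\frac{1}{3} \cdot \frac{1}{7} \left(-3\right)}{3} = -1 + \frac{\frac{1}{21} \left(-3\right)}{3} = -1 + \frac{1}{3} \left(- \frac{1}{7}\right) = -1 - \frac{1}{21} = - \frac{22}{21} \approx -1.0476$)
$\frac{g{\left(-7 \right)}}{B} = \frac{9 \frac{1}{-7}}{- \frac{22}{21}} = 9 \left(- \frac{1}{7}\right) \left(- \frac{21}{22}\right) = \left(- \frac{9}{7}\right) \left(- \frac{21}{22}\right) = \frac{27}{22}$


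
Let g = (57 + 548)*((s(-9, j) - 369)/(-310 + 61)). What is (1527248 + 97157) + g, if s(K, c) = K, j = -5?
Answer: 134901845/83 ≈ 1.6253e+6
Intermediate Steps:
g = 76230/83 (g = (57 + 548)*((-9 - 369)/(-310 + 61)) = 605*(-378/(-249)) = 605*(-378*(-1/249)) = 605*(126/83) = 76230/83 ≈ 918.43)
(1527248 + 97157) + g = (1527248 + 97157) + 76230/83 = 1624405 + 76230/83 = 134901845/83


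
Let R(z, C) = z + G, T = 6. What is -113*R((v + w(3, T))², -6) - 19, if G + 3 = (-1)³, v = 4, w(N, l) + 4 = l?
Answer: -3635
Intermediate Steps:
w(N, l) = -4 + l
G = -4 (G = -3 + (-1)³ = -3 - 1 = -4)
R(z, C) = -4 + z (R(z, C) = z - 4 = -4 + z)
-113*R((v + w(3, T))², -6) - 19 = -113*(-4 + (4 + (-4 + 6))²) - 19 = -113*(-4 + (4 + 2)²) - 19 = -113*(-4 + 6²) - 19 = -113*(-4 + 36) - 19 = -113*32 - 19 = -3616 - 19 = -3635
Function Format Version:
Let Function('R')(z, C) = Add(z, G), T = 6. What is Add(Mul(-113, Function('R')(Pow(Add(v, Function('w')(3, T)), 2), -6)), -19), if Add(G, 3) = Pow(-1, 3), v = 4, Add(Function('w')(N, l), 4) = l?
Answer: -3635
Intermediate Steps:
Function('w')(N, l) = Add(-4, l)
G = -4 (G = Add(-3, Pow(-1, 3)) = Add(-3, -1) = -4)
Function('R')(z, C) = Add(-4, z) (Function('R')(z, C) = Add(z, -4) = Add(-4, z))
Add(Mul(-113, Function('R')(Pow(Add(v, Function('w')(3, T)), 2), -6)), -19) = Add(Mul(-113, Add(-4, Pow(Add(4, Add(-4, 6)), 2))), -19) = Add(Mul(-113, Add(-4, Pow(Add(4, 2), 2))), -19) = Add(Mul(-113, Add(-4, Pow(6, 2))), -19) = Add(Mul(-113, Add(-4, 36)), -19) = Add(Mul(-113, 32), -19) = Add(-3616, -19) = -3635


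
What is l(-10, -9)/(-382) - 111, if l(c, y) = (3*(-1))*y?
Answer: -42429/382 ≈ -111.07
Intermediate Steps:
l(c, y) = -3*y
l(-10, -9)/(-382) - 111 = -3*(-9)/(-382) - 111 = 27*(-1/382) - 111 = -27/382 - 111 = -42429/382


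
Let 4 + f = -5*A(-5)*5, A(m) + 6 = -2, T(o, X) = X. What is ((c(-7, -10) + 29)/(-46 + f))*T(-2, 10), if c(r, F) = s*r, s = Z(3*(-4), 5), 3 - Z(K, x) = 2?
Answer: 22/15 ≈ 1.4667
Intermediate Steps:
A(m) = -8 (A(m) = -6 - 2 = -8)
Z(K, x) = 1 (Z(K, x) = 3 - 1*2 = 3 - 2 = 1)
s = 1
c(r, F) = r (c(r, F) = 1*r = r)
f = 196 (f = -4 - 5*(-8)*5 = -4 + 40*5 = -4 + 200 = 196)
((c(-7, -10) + 29)/(-46 + f))*T(-2, 10) = ((-7 + 29)/(-46 + 196))*10 = (22/150)*10 = (22*(1/150))*10 = (11/75)*10 = 22/15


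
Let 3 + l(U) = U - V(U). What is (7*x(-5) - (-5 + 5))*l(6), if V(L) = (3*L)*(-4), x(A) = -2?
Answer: -1050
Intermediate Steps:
V(L) = -12*L
l(U) = -3 + 13*U (l(U) = -3 + (U - (-12)*U) = -3 + (U + 12*U) = -3 + 13*U)
(7*x(-5) - (-5 + 5))*l(6) = (7*(-2) - (-5 + 5))*(-3 + 13*6) = (-14 - 1*0)*(-3 + 78) = (-14 + 0)*75 = -14*75 = -1050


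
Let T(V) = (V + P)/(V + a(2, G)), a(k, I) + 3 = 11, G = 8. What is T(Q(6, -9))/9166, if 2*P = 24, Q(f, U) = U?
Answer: -3/9166 ≈ -0.00032730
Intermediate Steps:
a(k, I) = 8 (a(k, I) = -3 + 11 = 8)
P = 12 (P = (½)*24 = 12)
T(V) = (12 + V)/(8 + V) (T(V) = (V + 12)/(V + 8) = (12 + V)/(8 + V))
T(Q(6, -9))/9166 = ((12 - 9)/(8 - 9))/9166 = (3/(-1))*(1/9166) = -1*3*(1/9166) = -3*1/9166 = -3/9166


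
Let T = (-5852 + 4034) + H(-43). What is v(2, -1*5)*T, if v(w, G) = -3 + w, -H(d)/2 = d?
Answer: 1732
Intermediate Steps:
H(d) = -2*d
T = -1732 (T = (-5852 + 4034) - 2*(-43) = -1818 + 86 = -1732)
v(2, -1*5)*T = (-3 + 2)*(-1732) = -1*(-1732) = 1732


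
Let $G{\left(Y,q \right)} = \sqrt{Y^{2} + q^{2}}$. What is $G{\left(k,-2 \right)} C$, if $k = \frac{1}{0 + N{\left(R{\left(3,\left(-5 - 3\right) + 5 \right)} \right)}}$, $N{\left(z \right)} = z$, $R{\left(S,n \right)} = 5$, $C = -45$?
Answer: $- 9 \sqrt{101} \approx -90.449$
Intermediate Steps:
$k = \frac{1}{5}$ ($k = \frac{1}{0 + 5} = \frac{1}{5} \approx 0.2$)
$G{\left(k,-2 \right)} C = \sqrt{\left(\frac{1}{5}\right)^{2} + \left(-2\right)^{2}} \left(-45\right) = \sqrt{\frac{1}{25} + 4} \left(-45\right) = \sqrt{\frac{101}{25}} \left(-45\right) = \frac{\sqrt{101}}{5} \left(-45\right) = - 9 \sqrt{101}$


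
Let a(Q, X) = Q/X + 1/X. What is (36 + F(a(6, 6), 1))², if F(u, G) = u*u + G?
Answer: 1907161/1296 ≈ 1471.6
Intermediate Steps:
a(Q, X) = 1/X + Q/X (a(Q, X) = Q/X + 1/X = 1/X + Q/X)
F(u, G) = G + u² (F(u, G) = u² + G = G + u²)
(36 + F(a(6, 6), 1))² = (36 + (1 + ((1 + 6)/6)²))² = (36 + (1 + ((⅙)*7)²))² = (36 + (1 + (7/6)²))² = (36 + (1 + 49/36))² = (36 + 85/36)² = (1381/36)² = 1907161/1296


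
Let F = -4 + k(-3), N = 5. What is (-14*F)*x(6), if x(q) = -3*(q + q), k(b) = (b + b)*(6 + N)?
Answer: -35280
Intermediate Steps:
k(b) = 22*b (k(b) = (b + b)*(6 + 5) = (2*b)*11 = 22*b)
x(q) = -6*q
F = -70 (F = -4 + 22*(-3) = -4 - 66 = -70)
(-14*F)*x(6) = (-14*(-70))*(-6*6) = 980*(-36) = -35280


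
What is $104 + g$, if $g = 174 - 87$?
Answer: $191$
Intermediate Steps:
$g = 87$
$104 + g = 104 + 87 = 191$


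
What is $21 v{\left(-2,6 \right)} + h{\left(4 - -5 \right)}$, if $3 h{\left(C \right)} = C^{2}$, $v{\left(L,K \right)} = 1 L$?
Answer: $-15$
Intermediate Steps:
$v{\left(L,K \right)} = L$
$h{\left(C \right)} = \frac{C^{2}}{3}$
$21 v{\left(-2,6 \right)} + h{\left(4 - -5 \right)} = 21 \left(-2\right) + \frac{\left(4 - -5\right)^{2}}{3} = -42 + \frac{\left(4 + 5\right)^{2}}{3} = -42 + \frac{9^{2}}{3} = -42 + \frac{1}{3} \cdot 81 = -42 + 27 = -15$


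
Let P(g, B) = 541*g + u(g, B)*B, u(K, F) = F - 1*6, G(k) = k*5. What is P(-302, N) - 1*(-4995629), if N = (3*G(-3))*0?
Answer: 4832247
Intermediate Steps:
G(k) = 5*k
u(K, F) = -6 + F (u(K, F) = F - 6 = -6 + F)
N = 0 (N = (3*(5*(-3)))*0 = (3*(-15))*0 = -45*0 = 0)
P(g, B) = 541*g + B*(-6 + B) (P(g, B) = 541*g + (-6 + B)*B = 541*g + B*(-6 + B))
P(-302, N) - 1*(-4995629) = (541*(-302) + 0*(-6 + 0)) - 1*(-4995629) = (-163382 + 0*(-6)) + 4995629 = (-163382 + 0) + 4995629 = -163382 + 4995629 = 4832247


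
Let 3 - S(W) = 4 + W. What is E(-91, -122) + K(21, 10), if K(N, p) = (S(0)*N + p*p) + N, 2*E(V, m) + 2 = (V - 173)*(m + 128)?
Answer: -693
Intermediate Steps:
S(W) = -1 - W (S(W) = 3 - (4 + W) = 3 + (-4 - W) = -1 - W)
E(V, m) = -1 + (-173 + V)*(128 + m)/2 (E(V, m) = -1 + ((V - 173)*(m + 128))/2 = -1 + ((-173 + V)*(128 + m))/2 = -1 + (-173 + V)*(128 + m)/2)
K(N, p) = p**2 (K(N, p) = ((-1 - 1*0)*N + p*p) + N = ((-1 + 0)*N + p**2) + N = (-N + p**2) + N = (p**2 - N) + N = p**2)
E(-91, -122) + K(21, 10) = (-11073 + 64*(-91) - 173/2*(-122) + (1/2)*(-91)*(-122)) + 10**2 = (-11073 - 5824 + 10553 + 5551) + 100 = -793 + 100 = -693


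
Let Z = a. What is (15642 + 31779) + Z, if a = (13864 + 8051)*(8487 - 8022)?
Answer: 10237896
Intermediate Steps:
a = 10190475 (a = 21915*465 = 10190475)
Z = 10190475
(15642 + 31779) + Z = (15642 + 31779) + 10190475 = 47421 + 10190475 = 10237896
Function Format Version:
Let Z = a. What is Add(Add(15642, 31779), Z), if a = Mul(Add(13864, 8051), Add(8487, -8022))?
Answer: 10237896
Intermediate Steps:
a = 10190475 (a = Mul(21915, 465) = 10190475)
Z = 10190475
Add(Add(15642, 31779), Z) = Add(Add(15642, 31779), 10190475) = Add(47421, 10190475) = 10237896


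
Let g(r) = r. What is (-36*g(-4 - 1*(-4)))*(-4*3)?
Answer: 0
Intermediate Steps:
(-36*g(-4 - 1*(-4)))*(-4*3) = (-36*(-4 - 1*(-4)))*(-4*3) = -36*(-4 + 4)*(-12) = -36*0*(-12) = 0*(-12) = 0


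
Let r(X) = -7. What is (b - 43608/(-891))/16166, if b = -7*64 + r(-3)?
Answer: -120599/4801302 ≈ -0.025118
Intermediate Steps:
b = -455 (b = -7*64 - 7 = -448 - 7 = -455)
(b - 43608/(-891))/16166 = (-455 - 43608/(-891))/16166 = (-455 - 43608*(-1/891))*(1/16166) = (-455 + 14536/297)*(1/16166) = -120599/297*1/16166 = -120599/4801302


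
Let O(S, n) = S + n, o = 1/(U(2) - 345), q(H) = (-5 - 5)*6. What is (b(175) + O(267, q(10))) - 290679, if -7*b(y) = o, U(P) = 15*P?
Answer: -640490759/2205 ≈ -2.9047e+5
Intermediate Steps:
q(H) = -60 (q(H) = -10*6 = -60)
o = -1/315 (o = 1/(15*2 - 345) = 1/(30 - 345) = 1/(-315) = -1/315 ≈ -0.0031746)
b(y) = 1/2205 (b(y) = -⅐*(-1/315) = 1/2205)
(b(175) + O(267, q(10))) - 290679 = (1/2205 + (267 - 60)) - 290679 = (1/2205 + 207) - 290679 = 456436/2205 - 290679 = -640490759/2205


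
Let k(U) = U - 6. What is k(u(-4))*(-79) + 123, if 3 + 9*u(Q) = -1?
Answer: 5689/9 ≈ 632.11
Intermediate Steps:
u(Q) = -4/9 (u(Q) = -1/3 + (1/9)*(-1) = -1/3 - 1/9 = -4/9)
k(U) = -6 + U
k(u(-4))*(-79) + 123 = (-6 - 4/9)*(-79) + 123 = -58/9*(-79) + 123 = 4582/9 + 123 = 5689/9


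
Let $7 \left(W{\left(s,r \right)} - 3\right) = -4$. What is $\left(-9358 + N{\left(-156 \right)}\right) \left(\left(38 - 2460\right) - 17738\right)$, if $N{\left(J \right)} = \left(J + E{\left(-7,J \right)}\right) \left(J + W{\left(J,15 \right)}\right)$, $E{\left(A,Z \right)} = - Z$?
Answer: $188657280$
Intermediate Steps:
$W{\left(s,r \right)} = \frac{17}{7}$ ($W{\left(s,r \right)} = 3 + \frac{1}{7} \left(-4\right) = 3 - \frac{4}{7} = \frac{17}{7}$)
$N{\left(J \right)} = 0$ ($N{\left(J \right)} = \left(J - J\right) \left(J + \frac{17}{7}\right) = 0 \left(\frac{17}{7} + J\right) = 0$)
$\left(-9358 + N{\left(-156 \right)}\right) \left(\left(38 - 2460\right) - 17738\right) = \left(-9358 + 0\right) \left(\left(38 - 2460\right) - 17738\right) = - 9358 \left(\left(38 - 2460\right) - 17738\right) = - 9358 \left(-2422 - 17738\right) = \left(-9358\right) \left(-20160\right) = 188657280$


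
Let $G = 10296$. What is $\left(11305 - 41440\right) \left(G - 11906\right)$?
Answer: $48517350$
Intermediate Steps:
$\left(11305 - 41440\right) \left(G - 11906\right) = \left(11305 - 41440\right) \left(10296 - 11906\right) = \left(-30135\right) \left(-1610\right) = 48517350$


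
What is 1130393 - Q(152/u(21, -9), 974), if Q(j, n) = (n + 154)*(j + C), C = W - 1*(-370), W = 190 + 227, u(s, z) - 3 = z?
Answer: 271233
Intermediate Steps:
u(s, z) = 3 + z
W = 417
C = 787 (C = 417 - 1*(-370) = 417 + 370 = 787)
Q(j, n) = (154 + n)*(787 + j) (Q(j, n) = (n + 154)*(j + 787) = (154 + n)*(787 + j))
1130393 - Q(152/u(21, -9), 974) = 1130393 - (121198 + 154*(152/(3 - 9)) + 787*974 + (152/(3 - 9))*974) = 1130393 - (121198 + 154*(152/(-6)) + 766538 + (152/(-6))*974) = 1130393 - (121198 + 154*(152*(-⅙)) + 766538 + (152*(-⅙))*974) = 1130393 - (121198 + 154*(-76/3) + 766538 - 76/3*974) = 1130393 - (121198 - 11704/3 + 766538 - 74024/3) = 1130393 - 1*859160 = 1130393 - 859160 = 271233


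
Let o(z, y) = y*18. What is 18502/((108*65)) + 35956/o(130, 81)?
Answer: 2586917/94770 ≈ 27.297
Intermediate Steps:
o(z, y) = 18*y
18502/((108*65)) + 35956/o(130, 81) = 18502/((108*65)) + 35956/((18*81)) = 18502/7020 + 35956/1458 = 18502*(1/7020) + 35956*(1/1458) = 9251/3510 + 17978/729 = 2586917/94770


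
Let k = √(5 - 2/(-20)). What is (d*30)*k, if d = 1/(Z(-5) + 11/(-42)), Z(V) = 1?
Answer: 126*√510/31 ≈ 91.790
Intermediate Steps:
d = 42/31 (d = 1/(1 + 11/(-42)) = 1/(1 + 11*(-1/42)) = 1/(1 - 11/42) = 1/(31/42) = 42/31 ≈ 1.3548)
k = √510/10 (k = √(5 - 2*(-1/20)) = √(5 + ⅒) = √(51/10) = √510/10 ≈ 2.2583)
(d*30)*k = ((42/31)*30)*(√510/10) = 1260*(√510/10)/31 = 126*√510/31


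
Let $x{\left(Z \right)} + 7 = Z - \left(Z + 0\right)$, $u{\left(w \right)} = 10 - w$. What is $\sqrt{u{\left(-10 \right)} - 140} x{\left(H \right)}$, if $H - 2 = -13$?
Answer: $- 14 i \sqrt{30} \approx - 76.681 i$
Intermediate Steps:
$H = -11$ ($H = 2 - 13 = -11$)
$x{\left(Z \right)} = -7$ ($x{\left(Z \right)} = -7 + \left(Z - \left(Z + 0\right)\right) = -7 + \left(Z - Z\right) = -7 + 0 = -7$)
$\sqrt{u{\left(-10 \right)} - 140} x{\left(H \right)} = \sqrt{\left(10 - -10\right) - 140} \left(-7\right) = \sqrt{\left(10 + 10\right) - 140} \left(-7\right) = \sqrt{20 - 140} \left(-7\right) = \sqrt{-120} \left(-7\right) = 2 i \sqrt{30} \left(-7\right) = - 14 i \sqrt{30}$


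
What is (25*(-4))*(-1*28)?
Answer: 2800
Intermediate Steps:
(25*(-4))*(-1*28) = -100*(-28) = 2800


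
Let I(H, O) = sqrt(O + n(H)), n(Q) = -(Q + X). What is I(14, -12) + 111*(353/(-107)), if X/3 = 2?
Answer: -39183/107 + 4*I*sqrt(2) ≈ -366.2 + 5.6569*I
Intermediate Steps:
X = 6 (X = 3*2 = 6)
n(Q) = -6 - Q (n(Q) = -(Q + 6) = -(6 + Q) = -6 - Q)
I(H, O) = sqrt(-6 + O - H) (I(H, O) = sqrt(O + (-6 - H)) = sqrt(-6 + O - H))
I(14, -12) + 111*(353/(-107)) = sqrt(-6 - 12 - 1*14) + 111*(353/(-107)) = sqrt(-6 - 12 - 14) + 111*(353*(-1/107)) = sqrt(-32) + 111*(-353/107) = 4*I*sqrt(2) - 39183/107 = -39183/107 + 4*I*sqrt(2)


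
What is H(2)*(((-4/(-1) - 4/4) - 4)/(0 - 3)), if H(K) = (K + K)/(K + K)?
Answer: 1/3 ≈ 0.33333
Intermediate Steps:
H(K) = 1 (H(K) = (2*K)/((2*K)) = (2*K)*(1/(2*K)) = 1)
H(2)*(((-4/(-1) - 4/4) - 4)/(0 - 3)) = 1*(((-4/(-1) - 4/4) - 4)/(0 - 3)) = 1*(((-4*(-1) - 4*1/4) - 4)/(-3)) = 1*(((4 - 1) - 4)*(-1/3)) = 1*((3 - 4)*(-1/3)) = 1*(-1*(-1/3)) = 1*(1/3) = 1/3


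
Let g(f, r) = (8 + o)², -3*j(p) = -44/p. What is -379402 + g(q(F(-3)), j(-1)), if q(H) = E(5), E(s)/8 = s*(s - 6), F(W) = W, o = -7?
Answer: -379401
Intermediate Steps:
j(p) = 44/(3*p) (j(p) = -(-44)/(3*p) = 44/(3*p))
E(s) = 8*s*(-6 + s) (E(s) = 8*(s*(s - 6)) = 8*(s*(-6 + s)) = 8*s*(-6 + s))
q(H) = -40 (q(H) = 8*5*(-6 + 5) = 8*5*(-1) = -40)
g(f, r) = 1 (g(f, r) = (8 - 7)² = 1² = 1)
-379402 + g(q(F(-3)), j(-1)) = -379402 + 1 = -379401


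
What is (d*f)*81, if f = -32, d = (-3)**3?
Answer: 69984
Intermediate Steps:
d = -27
(d*f)*81 = -27*(-32)*81 = 864*81 = 69984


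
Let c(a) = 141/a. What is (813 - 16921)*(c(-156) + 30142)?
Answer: -6311666099/13 ≈ -4.8551e+8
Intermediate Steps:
(813 - 16921)*(c(-156) + 30142) = (813 - 16921)*(141/(-156) + 30142) = -16108*(141*(-1/156) + 30142) = -16108*(-47/52 + 30142) = -16108*1567337/52 = -6311666099/13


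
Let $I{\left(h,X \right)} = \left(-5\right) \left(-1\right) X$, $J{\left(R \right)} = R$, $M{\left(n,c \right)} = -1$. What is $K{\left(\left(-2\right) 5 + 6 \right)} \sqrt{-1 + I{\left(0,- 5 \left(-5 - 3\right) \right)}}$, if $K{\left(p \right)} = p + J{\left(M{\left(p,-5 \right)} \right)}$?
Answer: $- 5 \sqrt{199} \approx -70.534$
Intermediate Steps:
$K{\left(p \right)} = -1 + p$ ($K{\left(p \right)} = p - 1 = -1 + p$)
$I{\left(h,X \right)} = 5 X$
$K{\left(\left(-2\right) 5 + 6 \right)} \sqrt{-1 + I{\left(0,- 5 \left(-5 - 3\right) \right)}} = \left(-1 + \left(\left(-2\right) 5 + 6\right)\right) \sqrt{-1 + 5 \left(- 5 \left(-5 - 3\right)\right)} = \left(-1 + \left(-10 + 6\right)\right) \sqrt{-1 + 5 \left(\left(-5\right) \left(-8\right)\right)} = \left(-1 - 4\right) \sqrt{-1 + 5 \cdot 40} = - 5 \sqrt{-1 + 200} = - 5 \sqrt{199}$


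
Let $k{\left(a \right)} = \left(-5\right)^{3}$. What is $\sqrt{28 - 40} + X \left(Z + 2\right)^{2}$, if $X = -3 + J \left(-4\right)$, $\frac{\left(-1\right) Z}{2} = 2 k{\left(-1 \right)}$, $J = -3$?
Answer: $2268036 + 2 i \sqrt{3} \approx 2.268 \cdot 10^{6} + 3.4641 i$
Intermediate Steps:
$k{\left(a \right)} = -125$
$Z = 500$ ($Z = - 2 \cdot 2 \left(-125\right) = \left(-2\right) \left(-250\right) = 500$)
$X = 9$ ($X = -3 - -12 = -3 + 12 = 9$)
$\sqrt{28 - 40} + X \left(Z + 2\right)^{2} = \sqrt{28 - 40} + 9 \left(500 + 2\right)^{2} = \sqrt{-12} + 9 \cdot 502^{2} = 2 i \sqrt{3} + 9 \cdot 252004 = 2 i \sqrt{3} + 2268036 = 2268036 + 2 i \sqrt{3}$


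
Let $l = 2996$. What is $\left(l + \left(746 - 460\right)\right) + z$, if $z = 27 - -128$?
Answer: $3437$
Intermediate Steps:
$z = 155$ ($z = 27 + 128 = 155$)
$\left(l + \left(746 - 460\right)\right) + z = \left(2996 + \left(746 - 460\right)\right) + 155 = \left(2996 + 286\right) + 155 = 3282 + 155 = 3437$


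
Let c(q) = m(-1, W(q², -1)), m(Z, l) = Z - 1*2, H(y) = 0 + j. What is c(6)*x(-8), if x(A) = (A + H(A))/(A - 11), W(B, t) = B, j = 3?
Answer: -15/19 ≈ -0.78947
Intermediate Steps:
H(y) = 3 (H(y) = 0 + 3 = 3)
m(Z, l) = -2 + Z (m(Z, l) = Z - 2 = -2 + Z)
c(q) = -3 (c(q) = -2 - 1 = -3)
x(A) = (3 + A)/(-11 + A) (x(A) = (A + 3)/(A - 11) = (3 + A)/(-11 + A))
c(6)*x(-8) = -3*(3 - 8)/(-11 - 8) = -3*(-5)/(-19) = -(-3)*(-5)/19 = -3*5/19 = -15/19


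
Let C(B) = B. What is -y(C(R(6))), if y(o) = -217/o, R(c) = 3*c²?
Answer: 217/108 ≈ 2.0093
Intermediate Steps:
-y(C(R(6))) = -(-217)/(3*6²) = -(-217)/(3*36) = -(-217)/108 = -1*(-217/108) = 217/108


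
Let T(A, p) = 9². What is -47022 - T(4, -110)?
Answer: -47103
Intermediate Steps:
T(A, p) = 81
-47022 - T(4, -110) = -47022 - 1*81 = -47022 - 81 = -47103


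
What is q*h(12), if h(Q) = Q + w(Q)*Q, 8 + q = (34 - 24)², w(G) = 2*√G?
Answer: 1104 + 4416*√3 ≈ 8752.7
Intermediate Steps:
q = 92 (q = -8 + (34 - 24)² = -8 + 10² = -8 + 100 = 92)
h(Q) = Q + 2*Q^(3/2) (h(Q) = Q + (2*√Q)*Q = Q + 2*Q^(3/2))
q*h(12) = 92*(12 + 2*12^(3/2)) = 92*(12 + 2*(24*√3)) = 92*(12 + 48*√3) = 1104 + 4416*√3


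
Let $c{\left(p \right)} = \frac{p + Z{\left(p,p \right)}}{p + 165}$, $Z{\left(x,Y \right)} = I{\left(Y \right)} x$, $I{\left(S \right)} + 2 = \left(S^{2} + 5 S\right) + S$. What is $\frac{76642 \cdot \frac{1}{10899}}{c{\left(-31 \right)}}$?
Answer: $- \frac{5135014}{130755303} \approx -0.039272$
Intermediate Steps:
$I{\left(S \right)} = -2 + S^{2} + 6 S$ ($I{\left(S \right)} = -2 + \left(\left(S^{2} + 5 S\right) + S\right) = -2 + \left(S^{2} + 6 S\right) = -2 + S^{2} + 6 S$)
$Z{\left(x,Y \right)} = x \left(-2 + Y^{2} + 6 Y\right)$ ($Z{\left(x,Y \right)} = \left(-2 + Y^{2} + 6 Y\right) x = x \left(-2 + Y^{2} + 6 Y\right)$)
$c{\left(p \right)} = \frac{p + p \left(-2 + p^{2} + 6 p\right)}{165 + p}$ ($c{\left(p \right)} = \frac{p + p \left(-2 + p^{2} + 6 p\right)}{p + 165} = \frac{p + p \left(-2 + p^{2} + 6 p\right)}{165 + p}$)
$\frac{76642 \cdot \frac{1}{10899}}{c{\left(-31 \right)}} = \frac{76642 \cdot \frac{1}{10899}}{\left(-31\right) \frac{1}{165 - 31} \left(-1 + \left(-31\right)^{2} + 6 \left(-31\right)\right)} = \frac{76642 \cdot \frac{1}{10899}}{\left(-31\right) \frac{1}{134} \left(-1 + 961 - 186\right)} = \frac{76642}{10899 \left(\left(-31\right) \frac{1}{134} \cdot 774\right)} = \frac{76642}{10899 \left(- \frac{11997}{67}\right)} = \frac{76642}{10899} \left(- \frac{67}{11997}\right) = - \frac{5135014}{130755303}$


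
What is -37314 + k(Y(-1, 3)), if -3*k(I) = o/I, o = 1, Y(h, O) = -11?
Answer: -1231361/33 ≈ -37314.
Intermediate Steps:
k(I) = -1/(3*I)
-37314 + k(Y(-1, 3)) = -37314 - ⅓/(-11) = -37314 - ⅓*(-1/11) = -37314 + 1/33 = -1231361/33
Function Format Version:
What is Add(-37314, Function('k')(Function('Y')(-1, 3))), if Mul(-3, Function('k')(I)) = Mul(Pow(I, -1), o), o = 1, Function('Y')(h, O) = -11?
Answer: Rational(-1231361, 33) ≈ -37314.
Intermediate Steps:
Function('k')(I) = Mul(Rational(-1, 3), Pow(I, -1)) (Function('k')(I) = Mul(Rational(-1, 3), Mul(Pow(I, -1), 1)) = Mul(Rational(-1, 3), Pow(I, -1)))
Add(-37314, Function('k')(Function('Y')(-1, 3))) = Add(-37314, Mul(Rational(-1, 3), Pow(-11, -1))) = Add(-37314, Mul(Rational(-1, 3), Rational(-1, 11))) = Add(-37314, Rational(1, 33)) = Rational(-1231361, 33)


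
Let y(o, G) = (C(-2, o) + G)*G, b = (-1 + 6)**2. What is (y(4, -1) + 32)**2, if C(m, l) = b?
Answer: 64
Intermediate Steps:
b = 25 (b = 5**2 = 25)
C(m, l) = 25
y(o, G) = G*(25 + G) (y(o, G) = (25 + G)*G = G*(25 + G))
(y(4, -1) + 32)**2 = (-(25 - 1) + 32)**2 = (-1*24 + 32)**2 = (-24 + 32)**2 = 8**2 = 64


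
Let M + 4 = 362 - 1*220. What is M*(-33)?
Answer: -4554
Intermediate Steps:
M = 138 (M = -4 + (362 - 1*220) = -4 + (362 - 220) = -4 + 142 = 138)
M*(-33) = 138*(-33) = -4554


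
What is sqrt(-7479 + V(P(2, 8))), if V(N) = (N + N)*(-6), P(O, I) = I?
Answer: 5*I*sqrt(303) ≈ 87.034*I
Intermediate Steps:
V(N) = -12*N (V(N) = (2*N)*(-6) = -12*N)
sqrt(-7479 + V(P(2, 8))) = sqrt(-7479 - 12*8) = sqrt(-7479 - 96) = sqrt(-7575) = 5*I*sqrt(303)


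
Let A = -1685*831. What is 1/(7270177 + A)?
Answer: 1/5869942 ≈ 1.7036e-7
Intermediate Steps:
A = -1400235
1/(7270177 + A) = 1/(7270177 - 1400235) = 1/5869942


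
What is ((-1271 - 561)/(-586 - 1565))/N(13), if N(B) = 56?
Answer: 229/15057 ≈ 0.015209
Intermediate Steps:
((-1271 - 561)/(-586 - 1565))/N(13) = ((-1271 - 561)/(-586 - 1565))/56 = -1832/(-2151)*(1/56) = -1832*(-1/2151)*(1/56) = (1832/2151)*(1/56) = 229/15057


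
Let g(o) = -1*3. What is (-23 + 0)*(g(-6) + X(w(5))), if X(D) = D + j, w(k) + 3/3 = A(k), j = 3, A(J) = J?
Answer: -92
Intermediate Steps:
g(o) = -3
w(k) = -1 + k
X(D) = 3 + D (X(D) = D + 3 = 3 + D)
(-23 + 0)*(g(-6) + X(w(5))) = (-23 + 0)*(-3 + (3 + (-1 + 5))) = -23*(-3 + (3 + 4)) = -23*(-3 + 7) = -23*4 = -92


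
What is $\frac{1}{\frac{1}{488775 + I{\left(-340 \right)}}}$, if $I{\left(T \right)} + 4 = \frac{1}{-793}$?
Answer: $\frac{387595402}{793} \approx 4.8877 \cdot 10^{5}$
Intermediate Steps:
$I{\left(T \right)} = - \frac{3173}{793}$ ($I{\left(T \right)} = -4 + \frac{1}{-793} = -4 - \frac{1}{793} = - \frac{3173}{793}$)
$\frac{1}{\frac{1}{488775 + I{\left(-340 \right)}}} = \frac{1}{\frac{1}{488775 - \frac{3173}{793}}} = \frac{1}{\frac{1}{\frac{387595402}{793}}} = \frac{1}{\frac{793}{387595402}} = \frac{387595402}{793}$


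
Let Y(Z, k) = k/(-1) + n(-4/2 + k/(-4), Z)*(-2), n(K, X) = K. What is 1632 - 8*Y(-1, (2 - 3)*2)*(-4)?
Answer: 1792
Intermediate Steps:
Y(Z, k) = 4 - k/2 (Y(Z, k) = k/(-1) + (-4/2 + k/(-4))*(-2) = k*(-1) + (-4*½ + k*(-¼))*(-2) = -k + (-2 - k/4)*(-2) = -k + (4 + k/2) = 4 - k/2)
1632 - 8*Y(-1, (2 - 3)*2)*(-4) = 1632 - 8*(4 - (2 - 3)*2/2)*(-4) = 1632 - 8*(4 - (-1)*2/2)*(-4) = 1632 - 8*(4 - ½*(-2))*(-4) = 1632 - 8*(4 + 1)*(-4) = 1632 - 8*5*(-4) = 1632 - 40*(-4) = 1632 - 1*(-160) = 1632 + 160 = 1792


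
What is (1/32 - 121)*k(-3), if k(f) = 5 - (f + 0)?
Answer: -3871/4 ≈ -967.75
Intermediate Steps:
k(f) = 5 - f
(1/32 - 121)*k(-3) = (1/32 - 121)*(5 - 1*(-3)) = (1/32 - 121)*(5 + 3) = -3871/32*8 = -3871/4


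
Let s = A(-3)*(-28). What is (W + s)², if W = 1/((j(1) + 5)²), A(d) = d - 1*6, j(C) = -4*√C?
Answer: 64009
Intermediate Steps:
A(d) = -6 + d (A(d) = d - 6 = -6 + d)
W = 1 (W = 1/((-4*√1 + 5)²) = 1/((-4*1 + 5)²) = 1/((-4 + 5)²) = 1/(1²) = 1/1 = 1)
s = 252 (s = (-6 - 3)*(-28) = -9*(-28) = 252)
(W + s)² = (1 + 252)² = 253² = 64009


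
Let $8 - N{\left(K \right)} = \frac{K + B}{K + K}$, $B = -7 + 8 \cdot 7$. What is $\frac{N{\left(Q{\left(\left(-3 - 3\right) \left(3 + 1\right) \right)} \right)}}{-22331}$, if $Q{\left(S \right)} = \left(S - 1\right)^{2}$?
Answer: $- \frac{4663}{13956875} \approx -0.0003341$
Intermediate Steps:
$B = 49$ ($B = -7 + 56 = 49$)
$Q{\left(S \right)} = \left(-1 + S\right)^{2}$
$N{\left(K \right)} = 8 - \frac{49 + K}{2 K}$ ($N{\left(K \right)} = 8 - \frac{K + 49}{K + K} = 8 - \frac{49 + K}{2 K}$)
$\frac{N{\left(Q{\left(\left(-3 - 3\right) \left(3 + 1\right) \right)} \right)}}{-22331} = \frac{\frac{1}{2} \frac{1}{\left(-1 + \left(-3 - 3\right) \left(3 + 1\right)\right)^{2}} \left(-49 + 15 \left(-1 + \left(-3 - 3\right) \left(3 + 1\right)\right)^{2}\right)}{-22331} = \frac{-49 + 15 \left(-1 - 24\right)^{2}}{2 \left(-1 - 24\right)^{2}} \left(- \frac{1}{22331}\right) = \frac{-49 + 15 \left(-25\right)^{2}}{2 \left(-25\right)^{2}} \left(- \frac{1}{22331}\right) = \frac{-49 + 15 \cdot 625}{2 \cdot 625} \left(- \frac{1}{22331}\right) = \frac{1}{2} \cdot \frac{1}{625} \left(-49 + 9375\right) \left(- \frac{1}{22331}\right) = \frac{1}{2} \cdot \frac{1}{625} \cdot 9326 \left(- \frac{1}{22331}\right) = \frac{4663}{625} \left(- \frac{1}{22331}\right) = - \frac{4663}{13956875}$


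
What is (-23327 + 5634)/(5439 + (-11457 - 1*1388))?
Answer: 17693/7406 ≈ 2.3890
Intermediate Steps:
(-23327 + 5634)/(5439 + (-11457 - 1*1388)) = -17693/(5439 + (-11457 - 1388)) = -17693/(5439 - 12845) = -17693/(-7406) = -17693*(-1/7406) = 17693/7406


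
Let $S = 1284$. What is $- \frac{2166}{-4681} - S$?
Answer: $- \frac{6008238}{4681} \approx -1283.5$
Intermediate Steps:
$- \frac{2166}{-4681} - S = - \frac{2166}{-4681} - 1284 = \left(-2166\right) \left(- \frac{1}{4681}\right) - 1284 = \frac{2166}{4681} - 1284 = - \frac{6008238}{4681}$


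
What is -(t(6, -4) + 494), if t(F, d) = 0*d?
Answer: -494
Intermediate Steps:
t(F, d) = 0
-(t(6, -4) + 494) = -(0 + 494) = -1*494 = -494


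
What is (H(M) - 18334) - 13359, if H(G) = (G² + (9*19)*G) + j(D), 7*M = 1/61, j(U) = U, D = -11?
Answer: -5780485598/182329 ≈ -31704.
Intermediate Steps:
M = 1/427 (M = (⅐)/61 = (⅐)*(1/61) = 1/427 ≈ 0.0023419)
H(G) = -11 + G² + 171*G (H(G) = (G² + (9*19)*G) - 11 = (G² + 171*G) - 11 = -11 + G² + 171*G)
(H(M) - 18334) - 13359 = ((-11 + (1/427)² + 171*(1/427)) - 18334) - 13359 = ((-11 + 1/182329 + 171/427) - 18334) - 13359 = (-1932601/182329 - 18334) - 13359 = -3344752487/182329 - 13359 = -5780485598/182329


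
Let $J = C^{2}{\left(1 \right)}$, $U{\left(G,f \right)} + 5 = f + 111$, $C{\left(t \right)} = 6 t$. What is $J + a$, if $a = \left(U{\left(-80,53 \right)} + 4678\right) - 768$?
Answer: $4105$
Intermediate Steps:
$U{\left(G,f \right)} = 106 + f$ ($U{\left(G,f \right)} = -5 + \left(f + 111\right) = -5 + \left(111 + f\right) = 106 + f$)
$J = 36$ ($J = \left(6 \cdot 1\right)^{2} = 6^{2} = 36$)
$a = 4069$ ($a = \left(\left(106 + 53\right) + 4678\right) - 768 = \left(159 + 4678\right) - 768 = 4837 - 768 = 4069$)
$J + a = 36 + 4069 = 4105$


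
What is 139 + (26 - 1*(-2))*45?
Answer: 1399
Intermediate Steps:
139 + (26 - 1*(-2))*45 = 139 + (26 + 2)*45 = 139 + 28*45 = 139 + 1260 = 1399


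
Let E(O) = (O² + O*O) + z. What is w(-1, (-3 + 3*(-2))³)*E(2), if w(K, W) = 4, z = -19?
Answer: -44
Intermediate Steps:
E(O) = -19 + 2*O² (E(O) = (O² + O*O) - 19 = (O² + O²) - 19 = 2*O² - 19 = -19 + 2*O²)
w(-1, (-3 + 3*(-2))³)*E(2) = 4*(-19 + 2*2²) = 4*(-19 + 2*4) = 4*(-19 + 8) = 4*(-11) = -44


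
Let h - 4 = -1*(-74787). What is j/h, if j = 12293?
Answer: 12293/74791 ≈ 0.16436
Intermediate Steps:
h = 74791 (h = 4 - 1*(-74787) = 4 + 74787 = 74791)
j/h = 12293/74791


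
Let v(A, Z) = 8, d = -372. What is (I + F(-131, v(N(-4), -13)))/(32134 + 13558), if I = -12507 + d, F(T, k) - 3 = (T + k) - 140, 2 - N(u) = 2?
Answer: -13139/45692 ≈ -0.28756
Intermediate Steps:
N(u) = 0 (N(u) = 2 - 1*2 = 2 - 2 = 0)
F(T, k) = -137 + T + k (F(T, k) = 3 + ((T + k) - 140) = 3 + (-140 + T + k) = -137 + T + k)
I = -12879 (I = -12507 - 372 = -12879)
(I + F(-131, v(N(-4), -13)))/(32134 + 13558) = (-12879 + (-137 - 131 + 8))/(32134 + 13558) = (-12879 - 260)/45692 = -13139*1/45692 = -13139/45692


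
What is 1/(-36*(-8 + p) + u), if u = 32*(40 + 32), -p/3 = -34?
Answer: -1/1080 ≈ -0.00092593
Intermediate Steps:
p = 102 (p = -3*(-34) = 102)
u = 2304 (u = 32*72 = 2304)
1/(-36*(-8 + p) + u) = 1/(-36*(-8 + 102) + 2304) = 1/(-36*94 + 2304) = 1/(-3384 + 2304) = 1/(-1080) = -1/1080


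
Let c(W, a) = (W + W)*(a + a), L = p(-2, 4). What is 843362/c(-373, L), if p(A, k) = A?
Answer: 421681/1492 ≈ 282.63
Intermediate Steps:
L = -2
c(W, a) = 4*W*a (c(W, a) = (2*W)*(2*a) = 4*W*a)
843362/c(-373, L) = 843362/((4*(-373)*(-2))) = 843362/2984 = 843362*(1/2984) = 421681/1492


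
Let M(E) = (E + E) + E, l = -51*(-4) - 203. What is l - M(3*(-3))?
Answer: 28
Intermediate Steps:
l = 1 (l = 204 - 203 = 1)
M(E) = 3*E (M(E) = 2*E + E = 3*E)
l - M(3*(-3)) = 1 - 3*3*(-3) = 1 - 3*(-9) = 1 - 1*(-27) = 1 + 27 = 28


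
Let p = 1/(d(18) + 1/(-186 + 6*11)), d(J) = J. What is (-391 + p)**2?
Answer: 712418714401/4661281 ≈ 1.5284e+5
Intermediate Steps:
p = 120/2159 (p = 1/(18 + 1/(-186 + 6*11)) = 1/(18 + 1/(-186 + 66)) = 1/(18 + 1/(-120)) = 1/(18 - 1/120) = 1/(2159/120) = 120/2159 ≈ 0.055581)
(-391 + p)**2 = (-391 + 120/2159)**2 = (-844049/2159)**2 = 712418714401/4661281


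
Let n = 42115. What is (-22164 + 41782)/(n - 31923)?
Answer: 9809/5096 ≈ 1.9248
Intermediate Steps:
(-22164 + 41782)/(n - 31923) = (-22164 + 41782)/(42115 - 31923) = 19618/10192 = 19618*(1/10192) = 9809/5096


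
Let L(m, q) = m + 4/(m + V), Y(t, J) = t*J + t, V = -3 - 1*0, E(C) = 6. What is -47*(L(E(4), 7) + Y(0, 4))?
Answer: -1034/3 ≈ -344.67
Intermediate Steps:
V = -3 (V = -3 + 0 = -3)
Y(t, J) = t + J*t (Y(t, J) = J*t + t = t + J*t)
L(m, q) = m + 4/(-3 + m) (L(m, q) = m + 4/(m - 3) = m + 4/(-3 + m))
-47*(L(E(4), 7) + Y(0, 4)) = -47*((4 + 6**2 - 3*6)/(-3 + 6) + 0*(1 + 4)) = -47*((4 + 36 - 18)/3 + 0*5) = -47*((1/3)*22 + 0) = -47*(22/3 + 0) = -47*22/3 = -1034/3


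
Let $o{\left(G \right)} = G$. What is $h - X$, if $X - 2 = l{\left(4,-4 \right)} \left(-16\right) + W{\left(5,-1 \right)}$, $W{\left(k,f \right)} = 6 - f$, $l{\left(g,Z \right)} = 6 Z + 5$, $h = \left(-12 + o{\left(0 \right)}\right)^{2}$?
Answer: $-169$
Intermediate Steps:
$h = 144$ ($h = \left(-12 + 0\right)^{2} = \left(-12\right)^{2} = 144$)
$l{\left(g,Z \right)} = 5 + 6 Z$
$X = 313$ ($X = 2 + \left(\left(5 + 6 \left(-4\right)\right) \left(-16\right) + \left(6 - -1\right)\right) = 2 + \left(\left(5 - 24\right) \left(-16\right) + \left(6 + 1\right)\right) = 2 + \left(\left(-19\right) \left(-16\right) + 7\right) = 2 + \left(304 + 7\right) = 2 + 311 = 313$)
$h - X = 144 - 313 = -169$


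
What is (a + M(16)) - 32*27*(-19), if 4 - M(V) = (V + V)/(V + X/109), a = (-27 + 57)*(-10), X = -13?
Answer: 27900232/1731 ≈ 16118.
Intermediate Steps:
a = -300 (a = 30*(-10) = -300)
M(V) = 4 - 2*V/(-13/109 + V) (M(V) = 4 - (V + V)/(V - 13/109) = 4 - 2*V/(V - 13*1/109) = 4 - 2*V/(V - 13/109) = 4 - 2*V/(-13/109 + V))
(a + M(16)) - 32*27*(-19) = (-300 + 2*(-26 + 109*16)/(-13 + 109*16)) - 32*27*(-19) = (-300 + 2*(-26 + 1744)/(-13 + 1744)) - 864*(-19) = (-300 + 2*1718/1731) + 16416 = (-300 + 2*(1/1731)*1718) + 16416 = (-300 + 3436/1731) + 16416 = -515864/1731 + 16416 = 27900232/1731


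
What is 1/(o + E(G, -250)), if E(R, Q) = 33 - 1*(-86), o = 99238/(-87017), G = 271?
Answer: 87017/10255785 ≈ 0.0084847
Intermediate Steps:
o = -99238/87017 (o = 99238*(-1/87017) = -99238/87017 ≈ -1.1404)
E(R, Q) = 119 (E(R, Q) = 33 + 86 = 119)
1/(o + E(G, -250)) = 1/(-99238/87017 + 119) = 1/(10255785/87017) = 87017/10255785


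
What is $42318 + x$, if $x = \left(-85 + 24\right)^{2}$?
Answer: $46039$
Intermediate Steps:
$x = 3721$ ($x = \left(-61\right)^{2} = 3721$)
$42318 + x = 42318 + 3721 = 46039$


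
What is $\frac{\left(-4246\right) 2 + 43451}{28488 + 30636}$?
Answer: $\frac{11653}{19708} \approx 0.59128$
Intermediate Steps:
$\frac{\left(-4246\right) 2 + 43451}{28488 + 30636} = \frac{-8492 + 43451}{59124} = 34959 \cdot \frac{1}{59124} = \frac{11653}{19708}$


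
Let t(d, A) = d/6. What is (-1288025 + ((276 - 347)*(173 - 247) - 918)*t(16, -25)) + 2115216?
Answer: 2516261/3 ≈ 8.3875e+5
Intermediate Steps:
t(d, A) = d/6 (t(d, A) = d*(1/6) = d/6)
(-1288025 + ((276 - 347)*(173 - 247) - 918)*t(16, -25)) + 2115216 = (-1288025 + ((276 - 347)*(173 - 247) - 918)*((1/6)*16)) + 2115216 = (-1288025 + (-71*(-74) - 918)*(8/3)) + 2115216 = (-1288025 + (5254 - 918)*(8/3)) + 2115216 = (-1288025 + 4336*(8/3)) + 2115216 = (-1288025 + 34688/3) + 2115216 = -3829387/3 + 2115216 = 2516261/3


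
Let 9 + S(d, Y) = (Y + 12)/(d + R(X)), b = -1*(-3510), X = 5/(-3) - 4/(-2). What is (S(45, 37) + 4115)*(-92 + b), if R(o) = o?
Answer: 954584167/68 ≈ 1.4038e+7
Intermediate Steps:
X = ⅓ (X = 5*(-⅓) - 4*(-½) = -5/3 + 2 = ⅓ ≈ 0.33333)
b = 3510
S(d, Y) = -9 + (12 + Y)/(⅓ + d) (S(d, Y) = -9 + (Y + 12)/(d + ⅓) = -9 + (12 + Y)/(⅓ + d))
(S(45, 37) + 4115)*(-92 + b) = (3*(9 + 37 - 9*45)/(1 + 3*45) + 4115)*(-92 + 3510) = (3*(9 + 37 - 405)/(1 + 135) + 4115)*3418 = (3*(-359)/136 + 4115)*3418 = (3*(1/136)*(-359) + 4115)*3418 = (-1077/136 + 4115)*3418 = (558563/136)*3418 = 954584167/68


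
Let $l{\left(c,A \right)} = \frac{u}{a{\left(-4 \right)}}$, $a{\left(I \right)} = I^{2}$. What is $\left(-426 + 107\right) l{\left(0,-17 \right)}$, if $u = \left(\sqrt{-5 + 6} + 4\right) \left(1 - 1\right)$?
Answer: $0$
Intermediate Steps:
$u = 0$ ($u = \left(\sqrt{1} + 4\right) 0 = \left(1 + 4\right) 0 = 5 \cdot 0 = 0$)
$l{\left(c,A \right)} = 0$ ($l{\left(c,A \right)} = \frac{0}{\left(-4\right)^{2}} = \frac{0}{16} = 0 \cdot \frac{1}{16} = 0$)
$\left(-426 + 107\right) l{\left(0,-17 \right)} = \left(-426 + 107\right) 0 = \left(-319\right) 0 = 0$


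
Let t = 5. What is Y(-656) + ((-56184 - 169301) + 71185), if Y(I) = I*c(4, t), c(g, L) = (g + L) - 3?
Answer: -158236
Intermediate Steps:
c(g, L) = -3 + L + g (c(g, L) = (L + g) - 3 = -3 + L + g)
Y(I) = 6*I (Y(I) = I*(-3 + 5 + 4) = I*6 = 6*I)
Y(-656) + ((-56184 - 169301) + 71185) = 6*(-656) + ((-56184 - 169301) + 71185) = -3936 + (-225485 + 71185) = -3936 - 154300 = -158236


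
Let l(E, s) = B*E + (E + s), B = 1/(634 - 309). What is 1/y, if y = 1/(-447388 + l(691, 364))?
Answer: -145057534/325 ≈ -4.4633e+5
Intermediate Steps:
B = 1/325 ≈ 0.0030769
l(E, s) = s + 326*E/325 (l(E, s) = E/325 + (E + s) = s + 326*E/325)
y = -325/145057534 (y = 1/(-447388 + (364 + (326/325)*691)) = 1/(-447388 + (364 + 225266/325)) = 1/(-447388 + 343566/325) = 1/(-145057534/325) = -325/145057534 ≈ -2.2405e-6)
1/y = 1/(-325/145057534) = -145057534/325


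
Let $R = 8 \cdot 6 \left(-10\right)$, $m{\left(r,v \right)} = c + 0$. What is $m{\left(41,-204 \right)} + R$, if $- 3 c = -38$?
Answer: $- \frac{1402}{3} \approx -467.33$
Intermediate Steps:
$c = \frac{38}{3}$ ($c = \left(- \frac{1}{3}\right) \left(-38\right) = \frac{38}{3} \approx 12.667$)
$m{\left(r,v \right)} = \frac{38}{3}$ ($m{\left(r,v \right)} = \frac{38}{3} + 0 = \frac{38}{3}$)
$R = -480$ ($R = 48 \left(-10\right) = -480$)
$m{\left(41,-204 \right)} + R = \frac{38}{3} - 480 = - \frac{1402}{3}$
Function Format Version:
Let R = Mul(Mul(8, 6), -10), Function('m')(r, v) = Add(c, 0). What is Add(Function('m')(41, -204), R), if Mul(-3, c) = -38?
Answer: Rational(-1402, 3) ≈ -467.33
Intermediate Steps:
c = Rational(38, 3) (c = Mul(Rational(-1, 3), -38) = Rational(38, 3) ≈ 12.667)
Function('m')(r, v) = Rational(38, 3) (Function('m')(r, v) = Add(Rational(38, 3), 0) = Rational(38, 3))
R = -480 (R = Mul(48, -10) = -480)
Add(Function('m')(41, -204), R) = Add(Rational(38, 3), -480) = Rational(-1402, 3)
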